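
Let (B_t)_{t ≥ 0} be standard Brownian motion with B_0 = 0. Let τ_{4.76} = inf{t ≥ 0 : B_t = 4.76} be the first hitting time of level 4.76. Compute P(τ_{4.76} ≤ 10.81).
P(τ_{4.76} ≤ 10.81) = 2(1 − Φ(4.76/√10.81)) = 2(1 − Φ(1.4478)) ≈ 0.1477

By the reflection principle for standard BM, P(τ_b ≤ t) = 2 · P(B_t ≥ b). Since B_t ~ N(0, t), P(B_t ≥ 4.76) = 1 − Φ(4.76/√t) = 1 − Φ(4.76/√10.81) = 1 − Φ(1.4478) ≈ 0.07384. Doubling: P(τ_{4.76} ≤ 10.81) ≈ 2 · 0.07384 = 0.14768 ≈ 0.1477.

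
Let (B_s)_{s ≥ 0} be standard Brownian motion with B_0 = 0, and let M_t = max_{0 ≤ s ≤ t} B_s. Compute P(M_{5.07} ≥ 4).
P(M_{5.07} ≥ 4) = 2·P(B_{5.07} ≥ 4) = 2(1 − Φ(4/√5.07)) ≈ 0.0757

By the reflection principle for Brownian motion, P(M_t ≥ a) = 2 · P(B_t ≥ a) for a ≥ 0. Since B_t ~ N(0, t), P(B_t ≥ 4) = 1 − Φ(4/√t) = 1 − Φ(4/√5.07) = 1 − Φ(1.7765). So
  P(M_{5.07} ≥ 4) = 2(1 − Φ(1.7765)) ≈ 0.0757.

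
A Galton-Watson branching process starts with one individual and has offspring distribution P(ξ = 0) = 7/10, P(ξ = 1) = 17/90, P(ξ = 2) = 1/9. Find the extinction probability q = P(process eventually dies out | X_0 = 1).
q = 1

Mean offspring μ = 0·7/10 + 1·17/90 + 2·1/9 = 37/90 ≤ 1. For μ ≤ 1 with offspring not concentrated at 1, the Galton-Watson process goes extinct almost surely, so q = 1.
(Algebraic check: The pgf is f(s) = 7/10 + 17/90·s + 1/9·s². The extinction probability q is the smallest fixed point of f in [0, 1]. Setting s = f(s):
  1/9·s² + (17/90 − 1)·s + 7/10 = 0
  1/9·s² − (7/10 + 1/9)·s + 7/10 = 0
which factors as (s − 1)·(1/9·s − 7/10) = 0, giving roots s = 1 and s = (7/10)/(1/9) = 63/10. Since 63/10 ≥ 1, the smallest root in [0, 1] is s = 1.)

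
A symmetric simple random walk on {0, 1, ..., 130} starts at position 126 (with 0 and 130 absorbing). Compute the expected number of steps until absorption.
E[τ | X_0 = 126] = 504

Let v_k = E[τ | X_0 = k]. Boundary: v_0 = v_130 = 0. Recurrence: v_k = 1 + (v_{k-1} + v_{k+1})/2 for 1 ≤ k ≤ 129. The particular solution to v_k − (v_{k-1} + v_{k+1})/2 = 1 is v_k = −k^2. Adding homogeneous solution A + B k and matching boundaries gives v_k = k (130 − k). Substituting k = 126: v_126 = 126 · 4 = 504.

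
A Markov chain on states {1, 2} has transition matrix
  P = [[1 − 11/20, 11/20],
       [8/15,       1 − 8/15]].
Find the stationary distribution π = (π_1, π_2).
π_1 = 32/65, π_2 = 33/65

Solve πP = π with π_1 + π_2 = 1. From πP = π: π_1 · (1 − 11/20) + π_2 · 8/15 = π_1 ⇒ π_2 · 8/15 = π_1 · 11/20 ⇒ π_2/π_1 = (11/20)/(8/15) = 33/32. Together with π_1 + π_2 = 1:
  π_1 = (8/15)/(11/20 + 8/15) = (8/15)/(13/12) = 32/65,
  π_2 = (11/20)/(11/20 + 8/15) = (11/20)/(13/12) = 33/65.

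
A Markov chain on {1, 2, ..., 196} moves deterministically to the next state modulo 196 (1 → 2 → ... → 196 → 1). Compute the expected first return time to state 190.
E[T_190 | X_0 = 190] = 196

The chain cycles deterministically, so starting at state 190 it returns in exactly 196 steps. Equivalently, the stationary distribution is uniform π_j = 1/196 for every state j, so by Kac's formula E[T_190] = 1/π_190 = 196.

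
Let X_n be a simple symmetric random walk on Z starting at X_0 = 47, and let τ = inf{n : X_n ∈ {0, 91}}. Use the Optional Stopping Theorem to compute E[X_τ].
E[X_τ] = 47

X_n is a martingale and τ is a bounded-mean stopping time (indeed τ is finite a.s. with bounded expectation since the walk is in a bounded region). By the OST, E[X_τ] = E[X_0] = 47. Equivalently: E[X_τ] = 91 · P(hit 91 first) + 0 · P(hit 0 first) = 91 · (47/91) = 47.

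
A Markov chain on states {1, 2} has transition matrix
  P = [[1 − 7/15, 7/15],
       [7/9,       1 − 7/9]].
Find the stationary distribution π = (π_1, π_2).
π_1 = 5/8, π_2 = 3/8

Solve πP = π with π_1 + π_2 = 1. From πP = π: π_1 · (1 − 7/15) + π_2 · 7/9 = π_1 ⇒ π_2 · 7/9 = π_1 · 7/15 ⇒ π_2/π_1 = (7/15)/(7/9) = 3/5. Together with π_1 + π_2 = 1:
  π_1 = (7/9)/(7/15 + 7/9) = (7/9)/(56/45) = 5/8,
  π_2 = (7/15)/(7/15 + 7/9) = (7/15)/(56/45) = 3/8.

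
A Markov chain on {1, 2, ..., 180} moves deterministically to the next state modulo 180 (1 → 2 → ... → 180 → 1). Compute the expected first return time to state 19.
E[T_19 | X_0 = 19] = 180

The chain cycles deterministically, so starting at state 19 it returns in exactly 180 steps. Equivalently, the stationary distribution is uniform π_j = 1/180 for every state j, so by Kac's formula E[T_19] = 1/π_19 = 180.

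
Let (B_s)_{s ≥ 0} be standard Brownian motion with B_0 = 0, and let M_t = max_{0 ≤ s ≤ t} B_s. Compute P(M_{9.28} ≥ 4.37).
P(M_{9.28} ≥ 4.37) = 2·P(B_{9.28} ≥ 4.37) = 2(1 − Φ(4.37/√9.28)) ≈ 0.1514

By the reflection principle for Brownian motion, P(M_t ≥ a) = 2 · P(B_t ≥ a) for a ≥ 0. Since B_t ~ N(0, t), P(B_t ≥ 4.37) = 1 − Φ(4.37/√t) = 1 − Φ(4.37/√9.28) = 1 − Φ(1.4345). So
  P(M_{9.28} ≥ 4.37) = 2(1 − Φ(1.4345)) ≈ 0.1514.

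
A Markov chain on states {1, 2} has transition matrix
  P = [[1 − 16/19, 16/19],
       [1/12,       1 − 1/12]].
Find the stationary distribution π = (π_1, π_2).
π_1 = 19/211, π_2 = 192/211

Solve πP = π with π_1 + π_2 = 1. From πP = π: π_1 · (1 − 16/19) + π_2 · 1/12 = π_1 ⇒ π_2 · 1/12 = π_1 · 16/19 ⇒ π_2/π_1 = (16/19)/(1/12) = 192/19. Together with π_1 + π_2 = 1:
  π_1 = (1/12)/(16/19 + 1/12) = (1/12)/(211/228) = 19/211,
  π_2 = (16/19)/(16/19 + 1/12) = (16/19)/(211/228) = 192/211.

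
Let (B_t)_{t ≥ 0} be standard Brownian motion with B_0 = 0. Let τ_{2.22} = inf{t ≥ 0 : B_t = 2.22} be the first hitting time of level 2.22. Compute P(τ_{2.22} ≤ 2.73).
P(τ_{2.22} ≤ 2.73) = 2(1 − Φ(2.22/√2.73)) = 2(1 − Φ(1.3436)) ≈ 0.1791

By the reflection principle for standard BM, P(τ_b ≤ t) = 2 · P(B_t ≥ b). Since B_t ~ N(0, t), P(B_t ≥ 2.22) = 1 − Φ(2.22/√t) = 1 − Φ(2.22/√2.73) = 1 − Φ(1.3436) ≈ 0.08954. Doubling: P(τ_{2.22} ≤ 2.73) ≈ 2 · 0.08954 = 0.17908 ≈ 0.1791.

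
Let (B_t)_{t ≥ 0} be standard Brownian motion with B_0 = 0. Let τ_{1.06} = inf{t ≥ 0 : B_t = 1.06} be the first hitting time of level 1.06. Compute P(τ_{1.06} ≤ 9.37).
P(τ_{1.06} ≤ 9.37) = 2(1 − Φ(1.06/√9.37)) = 2(1 − Φ(0.3463)) ≈ 0.7291

By the reflection principle for standard BM, P(τ_b ≤ t) = 2 · P(B_t ≥ b). Since B_t ~ N(0, t), P(B_t ≥ 1.06) = 1 − Φ(1.06/√t) = 1 − Φ(1.06/√9.37) = 1 − Φ(0.3463) ≈ 0.36456. Doubling: P(τ_{1.06} ≤ 9.37) ≈ 2 · 0.36456 = 0.72912 ≈ 0.7291.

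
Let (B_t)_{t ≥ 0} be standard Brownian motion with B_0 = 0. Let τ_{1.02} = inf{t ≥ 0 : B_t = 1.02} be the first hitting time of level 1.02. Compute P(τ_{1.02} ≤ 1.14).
P(τ_{1.02} ≤ 1.14) = 2(1 − Φ(1.02/√1.14)) = 2(1 − Φ(0.9553)) ≈ 0.3394

By the reflection principle for standard BM, P(τ_b ≤ t) = 2 · P(B_t ≥ b). Since B_t ~ N(0, t), P(B_t ≥ 1.02) = 1 − Φ(1.02/√t) = 1 − Φ(1.02/√1.14) = 1 − Φ(0.9553) ≈ 0.16971. Doubling: P(τ_{1.02} ≤ 1.14) ≈ 2 · 0.16971 = 0.33942 ≈ 0.3394.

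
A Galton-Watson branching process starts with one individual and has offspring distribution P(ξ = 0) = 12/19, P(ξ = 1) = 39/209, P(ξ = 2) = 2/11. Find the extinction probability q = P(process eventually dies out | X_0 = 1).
q = 1

Mean offspring μ = 0·12/19 + 1·39/209 + 2·2/11 = 115/209 ≤ 1. For μ ≤ 1 with offspring not concentrated at 1, the Galton-Watson process goes extinct almost surely, so q = 1.
(Algebraic check: The pgf is f(s) = 12/19 + 39/209·s + 2/11·s². The extinction probability q is the smallest fixed point of f in [0, 1]. Setting s = f(s):
  2/11·s² + (39/209 − 1)·s + 12/19 = 0
  2/11·s² − (12/19 + 2/11)·s + 12/19 = 0
which factors as (s − 1)·(2/11·s − 12/19) = 0, giving roots s = 1 and s = (12/19)/(2/11) = 66/19. Since 66/19 ≥ 1, the smallest root in [0, 1] is s = 1.)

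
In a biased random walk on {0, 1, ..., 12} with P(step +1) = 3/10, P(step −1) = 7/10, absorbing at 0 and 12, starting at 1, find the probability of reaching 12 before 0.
P(hit 12 before 0) = (1 − (7/3)^1) / (1 − (7/3)^12) = 177147/3460188940

Let u_k denote P(reach 12 before 0 | start at k). Boundary: u_0 = 0, u_12 = 1. Recurrence: u_k = 3/10·u_{k+1} + 7/10·u_{k-1} for 1 ≤ k ≤ 11. Try u_k = A + B·r^k with r = q/p = (7/10)/(3/10) = 7/3. Substitution satisfies the recurrence; boundary conditions give:
  u_k = (1 − r^k) / (1 − r^N) = (1 − (7/3)^1) / (1 − (7/3)^12) = 177147/3460188940.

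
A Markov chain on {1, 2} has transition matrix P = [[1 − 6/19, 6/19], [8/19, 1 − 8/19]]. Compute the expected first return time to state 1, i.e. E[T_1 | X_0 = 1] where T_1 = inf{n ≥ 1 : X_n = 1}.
E[T_1 | X_0 = 1] = 1/π_1 = 7/4

For an irreducible recurrent Markov chain with stationary distribution π, E[T_i | X_0 = i] = 1/π_i (Kac's formula). Here π_1 = (8/19)/(6/19 + 8/19) = (8/19)/(14/19) = 4/7, so E[T_1 | X_0 = 1] = 1/π_1 = (6/19 + 8/19)/(8/19) = (14/19)/(8/19) = 7/4.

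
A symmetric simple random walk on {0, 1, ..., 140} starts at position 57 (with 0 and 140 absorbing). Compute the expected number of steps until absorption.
E[τ | X_0 = 57] = 4731

Let v_k = E[τ | X_0 = k]. Boundary: v_0 = v_140 = 0. Recurrence: v_k = 1 + (v_{k-1} + v_{k+1})/2 for 1 ≤ k ≤ 139. The particular solution to v_k − (v_{k-1} + v_{k+1})/2 = 1 is v_k = −k^2. Adding homogeneous solution A + B k and matching boundaries gives v_k = k (140 − k). Substituting k = 57: v_57 = 57 · 83 = 4731.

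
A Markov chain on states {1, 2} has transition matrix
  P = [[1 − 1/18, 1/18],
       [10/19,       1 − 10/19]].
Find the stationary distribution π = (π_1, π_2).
π_1 = 180/199, π_2 = 19/199

Solve πP = π with π_1 + π_2 = 1. From πP = π: π_1 · (1 − 1/18) + π_2 · 10/19 = π_1 ⇒ π_2 · 10/19 = π_1 · 1/18 ⇒ π_2/π_1 = (1/18)/(10/19) = 19/180. Together with π_1 + π_2 = 1:
  π_1 = (10/19)/(1/18 + 10/19) = (10/19)/(199/342) = 180/199,
  π_2 = (1/18)/(1/18 + 10/19) = (1/18)/(199/342) = 19/199.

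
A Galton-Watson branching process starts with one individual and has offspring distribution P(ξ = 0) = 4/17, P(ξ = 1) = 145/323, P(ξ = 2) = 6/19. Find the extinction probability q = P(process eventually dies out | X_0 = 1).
q = 38/51

The pgf is f(s) = 4/17 + 145/323·s + 6/19·s². The extinction probability q is the smallest fixed point of f in [0, 1]. Setting s = f(s):
  6/19·s² + (145/323 − 1)·s + 4/17 = 0
  6/19·s² − (4/17 + 6/19)·s + 4/17 = 0
which factors as (s − 1)·(6/19·s − 4/17) = 0, giving roots s = 1 and s = (4/17)/(6/19) = 38/51.
Mean offspring μ = 145/323 + 2·6/19 = 349/323 > 1 (supercritical), so q < 1. The extinction probability is the smaller root: q = (4/17)/(6/19) = 38/51.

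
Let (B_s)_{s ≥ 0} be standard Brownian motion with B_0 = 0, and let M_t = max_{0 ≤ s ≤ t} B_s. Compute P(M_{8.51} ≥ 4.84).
P(M_{8.51} ≥ 4.84) = 2·P(B_{8.51} ≥ 4.84) = 2(1 − Φ(4.84/√8.51)) ≈ 0.0971

By the reflection principle for Brownian motion, P(M_t ≥ a) = 2 · P(B_t ≥ a) for a ≥ 0. Since B_t ~ N(0, t), P(B_t ≥ 4.84) = 1 − Φ(4.84/√t) = 1 − Φ(4.84/√8.51) = 1 − Φ(1.6591). So
  P(M_{8.51} ≥ 4.84) = 2(1 − Φ(1.6591)) ≈ 0.0971.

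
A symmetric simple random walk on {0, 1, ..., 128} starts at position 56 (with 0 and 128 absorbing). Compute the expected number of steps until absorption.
E[τ | X_0 = 56] = 4032

Let v_k = E[τ | X_0 = k]. Boundary: v_0 = v_128 = 0. Recurrence: v_k = 1 + (v_{k-1} + v_{k+1})/2 for 1 ≤ k ≤ 127. The particular solution to v_k − (v_{k-1} + v_{k+1})/2 = 1 is v_k = −k^2. Adding homogeneous solution A + B k and matching boundaries gives v_k = k (128 − k). Substituting k = 56: v_56 = 56 · 72 = 4032.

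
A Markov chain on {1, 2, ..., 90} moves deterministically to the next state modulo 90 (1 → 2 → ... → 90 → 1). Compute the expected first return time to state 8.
E[T_8 | X_0 = 8] = 90

The chain cycles deterministically, so starting at state 8 it returns in exactly 90 steps. Equivalently, the stationary distribution is uniform π_j = 1/90 for every state j, so by Kac's formula E[T_8] = 1/π_8 = 90.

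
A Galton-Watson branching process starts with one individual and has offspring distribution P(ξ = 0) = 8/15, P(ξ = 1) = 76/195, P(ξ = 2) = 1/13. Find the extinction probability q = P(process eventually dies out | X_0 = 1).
q = 1

Mean offspring μ = 0·8/15 + 1·76/195 + 2·1/13 = 106/195 ≤ 1. For μ ≤ 1 with offspring not concentrated at 1, the Galton-Watson process goes extinct almost surely, so q = 1.
(Algebraic check: The pgf is f(s) = 8/15 + 76/195·s + 1/13·s². The extinction probability q is the smallest fixed point of f in [0, 1]. Setting s = f(s):
  1/13·s² + (76/195 − 1)·s + 8/15 = 0
  1/13·s² − (8/15 + 1/13)·s + 8/15 = 0
which factors as (s − 1)·(1/13·s − 8/15) = 0, giving roots s = 1 and s = (8/15)/(1/13) = 104/15. Since 104/15 ≥ 1, the smallest root in [0, 1] is s = 1.)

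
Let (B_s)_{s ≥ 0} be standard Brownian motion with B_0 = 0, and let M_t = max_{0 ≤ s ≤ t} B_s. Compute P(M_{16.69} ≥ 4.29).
P(M_{16.69} ≥ 4.29) = 2·P(B_{16.69} ≥ 4.29) = 2(1 − Φ(4.29/√16.69)) ≈ 0.2937

By the reflection principle for Brownian motion, P(M_t ≥ a) = 2 · P(B_t ≥ a) for a ≥ 0. Since B_t ~ N(0, t), P(B_t ≥ 4.29) = 1 − Φ(4.29/√t) = 1 − Φ(4.29/√16.69) = 1 − Φ(1.0501). So
  P(M_{16.69} ≥ 4.29) = 2(1 − Φ(1.0501)) ≈ 0.2937.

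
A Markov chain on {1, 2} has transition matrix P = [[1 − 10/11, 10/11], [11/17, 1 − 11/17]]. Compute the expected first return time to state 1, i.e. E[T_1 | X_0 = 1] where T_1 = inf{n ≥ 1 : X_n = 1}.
E[T_1 | X_0 = 1] = 1/π_1 = 291/121

For an irreducible recurrent Markov chain with stationary distribution π, E[T_i | X_0 = i] = 1/π_i (Kac's formula). Here π_1 = (11/17)/(10/11 + 11/17) = (11/17)/(291/187) = 121/291, so E[T_1 | X_0 = 1] = 1/π_1 = (10/11 + 11/17)/(11/17) = (291/187)/(11/17) = 291/121.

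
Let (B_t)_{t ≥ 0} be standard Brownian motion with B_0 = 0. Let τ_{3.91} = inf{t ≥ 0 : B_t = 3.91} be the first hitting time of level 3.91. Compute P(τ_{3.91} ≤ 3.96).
P(τ_{3.91} ≤ 3.96) = 2(1 − Φ(3.91/√3.96)) = 2(1 − Φ(1.9648)) ≈ 0.0494

By the reflection principle for standard BM, P(τ_b ≤ t) = 2 · P(B_t ≥ b). Since B_t ~ N(0, t), P(B_t ≥ 3.91) = 1 − Φ(3.91/√t) = 1 − Φ(3.91/√3.96) = 1 − Φ(1.9648) ≈ 0.02472. Doubling: P(τ_{3.91} ≤ 3.96) ≈ 2 · 0.02472 = 0.04944 ≈ 0.0494.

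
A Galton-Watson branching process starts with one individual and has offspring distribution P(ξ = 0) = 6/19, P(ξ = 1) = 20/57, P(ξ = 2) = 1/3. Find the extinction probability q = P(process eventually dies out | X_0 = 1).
q = 18/19

The pgf is f(s) = 6/19 + 20/57·s + 1/3·s². The extinction probability q is the smallest fixed point of f in [0, 1]. Setting s = f(s):
  1/3·s² + (20/57 − 1)·s + 6/19 = 0
  1/3·s² − (6/19 + 1/3)·s + 6/19 = 0
which factors as (s − 1)·(1/3·s − 6/19) = 0, giving roots s = 1 and s = (6/19)/(1/3) = 18/19.
Mean offspring μ = 20/57 + 2·1/3 = 58/57 > 1 (supercritical), so q < 1. The extinction probability is the smaller root: q = (6/19)/(1/3) = 18/19.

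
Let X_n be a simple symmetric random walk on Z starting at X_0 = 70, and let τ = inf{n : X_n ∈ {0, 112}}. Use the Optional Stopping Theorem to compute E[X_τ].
E[X_τ] = 70

X_n is a martingale and τ is a bounded-mean stopping time (indeed τ is finite a.s. with bounded expectation since the walk is in a bounded region). By the OST, E[X_τ] = E[X_0] = 70. Equivalently: E[X_τ] = 112 · P(hit 112 first) + 0 · P(hit 0 first) = 112 · (70/112) = 70.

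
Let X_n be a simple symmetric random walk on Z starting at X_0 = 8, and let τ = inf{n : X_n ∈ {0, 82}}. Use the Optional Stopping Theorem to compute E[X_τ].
E[X_τ] = 8

X_n is a martingale and τ is a bounded-mean stopping time (indeed τ is finite a.s. with bounded expectation since the walk is in a bounded region). By the OST, E[X_τ] = E[X_0] = 8. Equivalently: E[X_τ] = 82 · P(hit 82 first) + 0 · P(hit 0 first) = 82 · (8/82) = 8.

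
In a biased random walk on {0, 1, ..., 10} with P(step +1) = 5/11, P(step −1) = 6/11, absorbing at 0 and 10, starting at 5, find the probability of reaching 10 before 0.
P(hit 10 before 0) = (1 − (6/5)^5) / (1 − (6/5)^10) = 3125/10901

Let u_k denote P(reach 10 before 0 | start at k). Boundary: u_0 = 0, u_10 = 1. Recurrence: u_k = 5/11·u_{k+1} + 6/11·u_{k-1} for 1 ≤ k ≤ 9. Try u_k = A + B·r^k with r = q/p = (6/11)/(5/11) = 6/5. Substitution satisfies the recurrence; boundary conditions give:
  u_k = (1 − r^k) / (1 − r^N) = (1 − (6/5)^5) / (1 − (6/5)^10) = 3125/10901.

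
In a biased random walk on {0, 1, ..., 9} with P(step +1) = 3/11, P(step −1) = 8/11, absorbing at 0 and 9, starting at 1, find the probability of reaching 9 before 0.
P(hit 9 before 0) = (1 − (8/3)^1) / (1 − (8/3)^9) = 6561/26839609

Let u_k denote P(reach 9 before 0 | start at k). Boundary: u_0 = 0, u_9 = 1. Recurrence: u_k = 3/11·u_{k+1} + 8/11·u_{k-1} for 1 ≤ k ≤ 8. Try u_k = A + B·r^k with r = q/p = (8/11)/(3/11) = 8/3. Substitution satisfies the recurrence; boundary conditions give:
  u_k = (1 − r^k) / (1 − r^N) = (1 − (8/3)^1) / (1 − (8/3)^9) = 6561/26839609.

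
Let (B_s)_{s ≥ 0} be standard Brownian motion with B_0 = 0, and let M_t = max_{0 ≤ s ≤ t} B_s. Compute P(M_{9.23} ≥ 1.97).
P(M_{9.23} ≥ 1.97) = 2·P(B_{9.23} ≥ 1.97) = 2(1 − Φ(1.97/√9.23)) ≈ 0.5167

By the reflection principle for Brownian motion, P(M_t ≥ a) = 2 · P(B_t ≥ a) for a ≥ 0. Since B_t ~ N(0, t), P(B_t ≥ 1.97) = 1 − Φ(1.97/√t) = 1 − Φ(1.97/√9.23) = 1 − Φ(0.6484). So
  P(M_{9.23} ≥ 1.97) = 2(1 − Φ(0.6484)) ≈ 0.5167.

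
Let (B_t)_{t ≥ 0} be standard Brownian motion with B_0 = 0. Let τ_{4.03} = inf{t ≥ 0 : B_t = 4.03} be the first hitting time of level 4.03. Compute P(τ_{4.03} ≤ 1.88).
P(τ_{4.03} ≤ 1.88) = 2(1 − Φ(4.03/√1.88)) = 2(1 − Φ(2.9392)) ≈ 0.0033

By the reflection principle for standard BM, P(τ_b ≤ t) = 2 · P(B_t ≥ b). Since B_t ~ N(0, t), P(B_t ≥ 4.03) = 1 − Φ(4.03/√t) = 1 − Φ(4.03/√1.88) = 1 − Φ(2.9392) ≈ 0.00165. Doubling: P(τ_{4.03} ≤ 1.88) ≈ 2 · 0.00165 = 0.00330 ≈ 0.0033.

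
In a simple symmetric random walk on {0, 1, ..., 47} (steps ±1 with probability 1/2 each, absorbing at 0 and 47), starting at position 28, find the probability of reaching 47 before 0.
P(hit 47 before 0) = 28/47

Let u_k = P(hit 47 before 0 | start at k). Then u_0 = 0, u_47 = 1, and u_k = u_{k-1}/2 + u_{k+1}/2 for 1 ≤ k ≤ 46. This harmonic recurrence is solved by u_k = k/47, giving u_28 = 28/47.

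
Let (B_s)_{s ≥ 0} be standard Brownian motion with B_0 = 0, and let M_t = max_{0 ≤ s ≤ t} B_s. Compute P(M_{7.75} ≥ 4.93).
P(M_{7.75} ≥ 4.93) = 2·P(B_{7.75} ≥ 4.93) = 2(1 − Φ(4.93/√7.75)) ≈ 0.0766

By the reflection principle for Brownian motion, P(M_t ≥ a) = 2 · P(B_t ≥ a) for a ≥ 0. Since B_t ~ N(0, t), P(B_t ≥ 4.93) = 1 − Φ(4.93/√t) = 1 − Φ(4.93/√7.75) = 1 − Φ(1.7709). So
  P(M_{7.75} ≥ 4.93) = 2(1 − Φ(1.7709)) ≈ 0.0766.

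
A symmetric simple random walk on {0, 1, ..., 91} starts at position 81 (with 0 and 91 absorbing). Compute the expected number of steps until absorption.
E[τ | X_0 = 81] = 810

Let v_k = E[τ | X_0 = k]. Boundary: v_0 = v_91 = 0. Recurrence: v_k = 1 + (v_{k-1} + v_{k+1})/2 for 1 ≤ k ≤ 90. The particular solution to v_k − (v_{k-1} + v_{k+1})/2 = 1 is v_k = −k^2. Adding homogeneous solution A + B k and matching boundaries gives v_k = k (91 − k). Substituting k = 81: v_81 = 81 · 10 = 810.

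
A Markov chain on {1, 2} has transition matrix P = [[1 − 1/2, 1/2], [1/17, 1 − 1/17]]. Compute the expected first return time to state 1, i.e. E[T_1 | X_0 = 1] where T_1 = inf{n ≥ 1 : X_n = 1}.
E[T_1 | X_0 = 1] = 1/π_1 = 19/2

For an irreducible recurrent Markov chain with stationary distribution π, E[T_i | X_0 = i] = 1/π_i (Kac's formula). Here π_1 = (1/17)/(1/2 + 1/17) = (1/17)/(19/34) = 2/19, so E[T_1 | X_0 = 1] = 1/π_1 = (1/2 + 1/17)/(1/17) = (19/34)/(1/17) = 19/2.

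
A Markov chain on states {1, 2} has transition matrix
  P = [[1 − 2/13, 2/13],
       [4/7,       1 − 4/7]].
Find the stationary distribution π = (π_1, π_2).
π_1 = 26/33, π_2 = 7/33

Solve πP = π with π_1 + π_2 = 1. From πP = π: π_1 · (1 − 2/13) + π_2 · 4/7 = π_1 ⇒ π_2 · 4/7 = π_1 · 2/13 ⇒ π_2/π_1 = (2/13)/(4/7) = 7/26. Together with π_1 + π_2 = 1:
  π_1 = (4/7)/(2/13 + 4/7) = (4/7)/(66/91) = 26/33,
  π_2 = (2/13)/(2/13 + 4/7) = (2/13)/(66/91) = 7/33.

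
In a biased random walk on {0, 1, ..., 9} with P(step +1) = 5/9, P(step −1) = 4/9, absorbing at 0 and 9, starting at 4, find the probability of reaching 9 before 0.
P(hit 9 before 0) = (1 − (4/5)^4) / (1 − (4/5)^9) = 1153125/1690981

Let u_k denote P(reach 9 before 0 | start at k). Boundary: u_0 = 0, u_9 = 1. Recurrence: u_k = 5/9·u_{k+1} + 4/9·u_{k-1} for 1 ≤ k ≤ 8. Try u_k = A + B·r^k with r = q/p = (4/9)/(5/9) = 4/5. Substitution satisfies the recurrence; boundary conditions give:
  u_k = (1 − r^k) / (1 − r^N) = (1 − (4/5)^4) / (1 − (4/5)^9) = 1153125/1690981.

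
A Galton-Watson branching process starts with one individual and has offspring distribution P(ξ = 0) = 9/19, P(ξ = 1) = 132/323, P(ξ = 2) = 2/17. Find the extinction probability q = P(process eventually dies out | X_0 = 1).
q = 1

Mean offspring μ = 0·9/19 + 1·132/323 + 2·2/17 = 208/323 ≤ 1. For μ ≤ 1 with offspring not concentrated at 1, the Galton-Watson process goes extinct almost surely, so q = 1.
(Algebraic check: The pgf is f(s) = 9/19 + 132/323·s + 2/17·s². The extinction probability q is the smallest fixed point of f in [0, 1]. Setting s = f(s):
  2/17·s² + (132/323 − 1)·s + 9/19 = 0
  2/17·s² − (9/19 + 2/17)·s + 9/19 = 0
which factors as (s − 1)·(2/17·s − 9/19) = 0, giving roots s = 1 and s = (9/19)/(2/17) = 153/38. Since 153/38 ≥ 1, the smallest root in [0, 1] is s = 1.)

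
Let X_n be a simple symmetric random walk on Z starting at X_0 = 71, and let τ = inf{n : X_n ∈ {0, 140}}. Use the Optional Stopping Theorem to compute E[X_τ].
E[X_τ] = 71

X_n is a martingale and τ is a bounded-mean stopping time (indeed τ is finite a.s. with bounded expectation since the walk is in a bounded region). By the OST, E[X_τ] = E[X_0] = 71. Equivalently: E[X_τ] = 140 · P(hit 140 first) + 0 · P(hit 0 first) = 140 · (71/140) = 71.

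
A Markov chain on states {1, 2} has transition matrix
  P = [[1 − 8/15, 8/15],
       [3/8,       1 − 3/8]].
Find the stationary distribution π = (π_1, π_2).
π_1 = 45/109, π_2 = 64/109

Solve πP = π with π_1 + π_2 = 1. From πP = π: π_1 · (1 − 8/15) + π_2 · 3/8 = π_1 ⇒ π_2 · 3/8 = π_1 · 8/15 ⇒ π_2/π_1 = (8/15)/(3/8) = 64/45. Together with π_1 + π_2 = 1:
  π_1 = (3/8)/(8/15 + 3/8) = (3/8)/(109/120) = 45/109,
  π_2 = (8/15)/(8/15 + 3/8) = (8/15)/(109/120) = 64/109.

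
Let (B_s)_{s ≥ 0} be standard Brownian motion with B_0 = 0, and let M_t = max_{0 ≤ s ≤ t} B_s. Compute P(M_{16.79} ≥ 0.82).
P(M_{16.79} ≥ 0.82) = 2·P(B_{16.79} ≥ 0.82) = 2(1 − Φ(0.82/√16.79)) ≈ 0.8414

By the reflection principle for Brownian motion, P(M_t ≥ a) = 2 · P(B_t ≥ a) for a ≥ 0. Since B_t ~ N(0, t), P(B_t ≥ 0.82) = 1 − Φ(0.82/√t) = 1 − Φ(0.82/√16.79) = 1 − Φ(0.2001). So
  P(M_{16.79} ≥ 0.82) = 2(1 − Φ(0.2001)) ≈ 0.8414.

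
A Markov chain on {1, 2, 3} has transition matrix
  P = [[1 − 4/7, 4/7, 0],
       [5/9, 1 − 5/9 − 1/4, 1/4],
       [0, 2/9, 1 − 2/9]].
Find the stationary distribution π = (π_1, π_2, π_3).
π = (70/223, 72/223, 81/223)

This is a birth-death chain on three states, which satisfies detailed balance: π_1 · P_{12} = π_2 · P_{21} and π_2 · P_{23} = π_3 · P_{32}.
From π_1 · 4/7 = π_2 · 5/9: π_2/π_1 = (4/7)/(5/9) = 36/35.
From π_2 · 1/4 = π_3 · 2/9: π_3/π_2 = (1/4)/(2/9) = 9/8.
Take π_1 proportional to 1; then unnormalized π = (1, 36/35, 81/70). Normalize by dividing by the sum 223/70:
  π = (70/223, 72/223, 81/223).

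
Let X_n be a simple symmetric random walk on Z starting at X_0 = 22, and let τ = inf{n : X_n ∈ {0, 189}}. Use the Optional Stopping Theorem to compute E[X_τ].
E[X_τ] = 22

X_n is a martingale and τ is a bounded-mean stopping time (indeed τ is finite a.s. with bounded expectation since the walk is in a bounded region). By the OST, E[X_τ] = E[X_0] = 22. Equivalently: E[X_τ] = 189 · P(hit 189 first) + 0 · P(hit 0 first) = 189 · (22/189) = 22.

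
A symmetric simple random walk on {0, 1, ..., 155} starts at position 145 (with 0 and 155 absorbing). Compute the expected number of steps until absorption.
E[τ | X_0 = 145] = 1450

Let v_k = E[τ | X_0 = k]. Boundary: v_0 = v_155 = 0. Recurrence: v_k = 1 + (v_{k-1} + v_{k+1})/2 for 1 ≤ k ≤ 154. The particular solution to v_k − (v_{k-1} + v_{k+1})/2 = 1 is v_k = −k^2. Adding homogeneous solution A + B k and matching boundaries gives v_k = k (155 − k). Substituting k = 145: v_145 = 145 · 10 = 1450.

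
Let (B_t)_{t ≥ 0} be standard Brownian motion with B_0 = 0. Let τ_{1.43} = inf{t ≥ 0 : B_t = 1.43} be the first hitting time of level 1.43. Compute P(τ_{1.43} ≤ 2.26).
P(τ_{1.43} ≤ 2.26) = 2(1 − Φ(1.43/√2.26)) = 2(1 − Φ(0.9512)) ≈ 0.3415

By the reflection principle for standard BM, P(τ_b ≤ t) = 2 · P(B_t ≥ b). Since B_t ~ N(0, t), P(B_t ≥ 1.43) = 1 − Φ(1.43/√t) = 1 − Φ(1.43/√2.26) = 1 − Φ(0.9512) ≈ 0.17075. Doubling: P(τ_{1.43} ≤ 2.26) ≈ 2 · 0.17075 = 0.34150 ≈ 0.3415.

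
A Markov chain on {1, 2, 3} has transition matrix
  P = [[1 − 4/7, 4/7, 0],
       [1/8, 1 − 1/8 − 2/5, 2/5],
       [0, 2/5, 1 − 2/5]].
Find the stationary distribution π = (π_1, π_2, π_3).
π = (7/71, 32/71, 32/71)

This is a birth-death chain on three states, which satisfies detailed balance: π_1 · P_{12} = π_2 · P_{21} and π_2 · P_{23} = π_3 · P_{32}.
From π_1 · 4/7 = π_2 · 1/8: π_2/π_1 = (4/7)/(1/8) = 32/7.
From π_2 · 2/5 = π_3 · 2/5: π_3/π_2 = (2/5)/(2/5) = 1.
Take π_1 proportional to 1; then unnormalized π = (1, 32/7, 32/7). Normalize by dividing by the sum 71/7:
  π = (7/71, 32/71, 32/71).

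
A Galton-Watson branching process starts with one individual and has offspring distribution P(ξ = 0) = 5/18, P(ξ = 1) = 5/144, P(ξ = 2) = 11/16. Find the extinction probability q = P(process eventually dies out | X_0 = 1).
q = 40/99

The pgf is f(s) = 5/18 + 5/144·s + 11/16·s². The extinction probability q is the smallest fixed point of f in [0, 1]. Setting s = f(s):
  11/16·s² + (5/144 − 1)·s + 5/18 = 0
  11/16·s² − (5/18 + 11/16)·s + 5/18 = 0
which factors as (s − 1)·(11/16·s − 5/18) = 0, giving roots s = 1 and s = (5/18)/(11/16) = 40/99.
Mean offspring μ = 5/144 + 2·11/16 = 203/144 > 1 (supercritical), so q < 1. The extinction probability is the smaller root: q = (5/18)/(11/16) = 40/99.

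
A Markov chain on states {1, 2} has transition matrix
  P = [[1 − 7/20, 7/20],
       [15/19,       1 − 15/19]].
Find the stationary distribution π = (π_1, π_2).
π_1 = 300/433, π_2 = 133/433

Solve πP = π with π_1 + π_2 = 1. From πP = π: π_1 · (1 − 7/20) + π_2 · 15/19 = π_1 ⇒ π_2 · 15/19 = π_1 · 7/20 ⇒ π_2/π_1 = (7/20)/(15/19) = 133/300. Together with π_1 + π_2 = 1:
  π_1 = (15/19)/(7/20 + 15/19) = (15/19)/(433/380) = 300/433,
  π_2 = (7/20)/(7/20 + 15/19) = (7/20)/(433/380) = 133/433.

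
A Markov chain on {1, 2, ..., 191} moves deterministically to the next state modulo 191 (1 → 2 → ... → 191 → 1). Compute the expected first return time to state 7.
E[T_7 | X_0 = 7] = 191

The chain cycles deterministically, so starting at state 7 it returns in exactly 191 steps. Equivalently, the stationary distribution is uniform π_j = 1/191 for every state j, so by Kac's formula E[T_7] = 1/π_7 = 191.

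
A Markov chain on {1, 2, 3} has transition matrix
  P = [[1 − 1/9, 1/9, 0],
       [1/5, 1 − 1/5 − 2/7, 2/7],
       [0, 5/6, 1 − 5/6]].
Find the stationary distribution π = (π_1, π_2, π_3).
π = (63/110, 7/22, 6/55)

This is a birth-death chain on three states, which satisfies detailed balance: π_1 · P_{12} = π_2 · P_{21} and π_2 · P_{23} = π_3 · P_{32}.
From π_1 · 1/9 = π_2 · 1/5: π_2/π_1 = (1/9)/(1/5) = 5/9.
From π_2 · 2/7 = π_3 · 5/6: π_3/π_2 = (2/7)/(5/6) = 12/35.
Take π_1 proportional to 1; then unnormalized π = (1, 5/9, 4/21). Normalize by dividing by the sum 110/63:
  π = (63/110, 7/22, 6/55).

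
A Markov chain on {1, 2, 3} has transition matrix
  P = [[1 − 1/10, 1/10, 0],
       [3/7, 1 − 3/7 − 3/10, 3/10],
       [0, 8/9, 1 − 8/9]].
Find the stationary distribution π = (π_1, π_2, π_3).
π = (2400/3149, 560/3149, 189/3149)

This is a birth-death chain on three states, which satisfies detailed balance: π_1 · P_{12} = π_2 · P_{21} and π_2 · P_{23} = π_3 · P_{32}.
From π_1 · 1/10 = π_2 · 3/7: π_2/π_1 = (1/10)/(3/7) = 7/30.
From π_2 · 3/10 = π_3 · 8/9: π_3/π_2 = (3/10)/(8/9) = 27/80.
Take π_1 proportional to 1; then unnormalized π = (1, 7/30, 63/800). Normalize by dividing by the sum 3149/2400:
  π = (2400/3149, 560/3149, 189/3149).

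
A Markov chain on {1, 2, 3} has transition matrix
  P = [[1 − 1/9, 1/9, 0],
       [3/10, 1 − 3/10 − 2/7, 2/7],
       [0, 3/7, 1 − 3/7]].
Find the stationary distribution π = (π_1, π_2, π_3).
π = (81/131, 30/131, 20/131)

This is a birth-death chain on three states, which satisfies detailed balance: π_1 · P_{12} = π_2 · P_{21} and π_2 · P_{23} = π_3 · P_{32}.
From π_1 · 1/9 = π_2 · 3/10: π_2/π_1 = (1/9)/(3/10) = 10/27.
From π_2 · 2/7 = π_3 · 3/7: π_3/π_2 = (2/7)/(3/7) = 2/3.
Take π_1 proportional to 1; then unnormalized π = (1, 10/27, 20/81). Normalize by dividing by the sum 131/81:
  π = (81/131, 30/131, 20/131).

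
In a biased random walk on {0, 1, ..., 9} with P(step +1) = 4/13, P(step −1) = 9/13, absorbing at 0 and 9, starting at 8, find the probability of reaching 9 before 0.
P(hit 9 before 0) = (1 − (9/4)^8) / (1 − (9/4)^9) = 34384948/77431669

Let u_k denote P(reach 9 before 0 | start at k). Boundary: u_0 = 0, u_9 = 1. Recurrence: u_k = 4/13·u_{k+1} + 9/13·u_{k-1} for 1 ≤ k ≤ 8. Try u_k = A + B·r^k with r = q/p = (9/13)/(4/13) = 9/4. Substitution satisfies the recurrence; boundary conditions give:
  u_k = (1 − r^k) / (1 − r^N) = (1 − (9/4)^8) / (1 − (9/4)^9) = 34384948/77431669.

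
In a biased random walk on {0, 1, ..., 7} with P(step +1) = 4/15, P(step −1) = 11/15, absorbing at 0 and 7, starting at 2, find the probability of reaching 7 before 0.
P(hit 7 before 0) = (1 − (11/4)^2) / (1 − (11/4)^7) = 15360/2781541

Let u_k denote P(reach 7 before 0 | start at k). Boundary: u_0 = 0, u_7 = 1. Recurrence: u_k = 4/15·u_{k+1} + 11/15·u_{k-1} for 1 ≤ k ≤ 6. Try u_k = A + B·r^k with r = q/p = (11/15)/(4/15) = 11/4. Substitution satisfies the recurrence; boundary conditions give:
  u_k = (1 − r^k) / (1 − r^N) = (1 − (11/4)^2) / (1 − (11/4)^7) = 15360/2781541.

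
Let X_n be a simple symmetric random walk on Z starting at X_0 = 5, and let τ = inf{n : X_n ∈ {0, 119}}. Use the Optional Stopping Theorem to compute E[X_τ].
E[X_τ] = 5

X_n is a martingale and τ is a bounded-mean stopping time (indeed τ is finite a.s. with bounded expectation since the walk is in a bounded region). By the OST, E[X_τ] = E[X_0] = 5. Equivalently: E[X_τ] = 119 · P(hit 119 first) + 0 · P(hit 0 first) = 119 · (5/119) = 5.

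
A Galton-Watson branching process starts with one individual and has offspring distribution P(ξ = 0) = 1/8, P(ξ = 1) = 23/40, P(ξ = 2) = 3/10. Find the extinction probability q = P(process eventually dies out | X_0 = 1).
q = 5/12

The pgf is f(s) = 1/8 + 23/40·s + 3/10·s². The extinction probability q is the smallest fixed point of f in [0, 1]. Setting s = f(s):
  3/10·s² + (23/40 − 1)·s + 1/8 = 0
  3/10·s² − (1/8 + 3/10)·s + 1/8 = 0
which factors as (s − 1)·(3/10·s − 1/8) = 0, giving roots s = 1 and s = (1/8)/(3/10) = 5/12.
Mean offspring μ = 23/40 + 2·3/10 = 47/40 > 1 (supercritical), so q < 1. The extinction probability is the smaller root: q = (1/8)/(3/10) = 5/12.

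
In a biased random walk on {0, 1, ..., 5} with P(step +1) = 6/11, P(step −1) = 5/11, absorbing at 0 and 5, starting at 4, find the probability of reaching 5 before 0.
P(hit 5 before 0) = (1 − (5/6)^4) / (1 − (5/6)^5) = 4026/4651

Let u_k denote P(reach 5 before 0 | start at k). Boundary: u_0 = 0, u_5 = 1. Recurrence: u_k = 6/11·u_{k+1} + 5/11·u_{k-1} for 1 ≤ k ≤ 4. Try u_k = A + B·r^k with r = q/p = (5/11)/(6/11) = 5/6. Substitution satisfies the recurrence; boundary conditions give:
  u_k = (1 − r^k) / (1 − r^N) = (1 − (5/6)^4) / (1 − (5/6)^5) = 4026/4651.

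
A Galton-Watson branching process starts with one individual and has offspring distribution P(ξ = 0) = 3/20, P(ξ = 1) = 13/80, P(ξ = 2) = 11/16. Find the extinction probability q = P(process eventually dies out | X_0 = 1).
q = 12/55

The pgf is f(s) = 3/20 + 13/80·s + 11/16·s². The extinction probability q is the smallest fixed point of f in [0, 1]. Setting s = f(s):
  11/16·s² + (13/80 − 1)·s + 3/20 = 0
  11/16·s² − (3/20 + 11/16)·s + 3/20 = 0
which factors as (s − 1)·(11/16·s − 3/20) = 0, giving roots s = 1 and s = (3/20)/(11/16) = 12/55.
Mean offspring μ = 13/80 + 2·11/16 = 123/80 > 1 (supercritical), so q < 1. The extinction probability is the smaller root: q = (3/20)/(11/16) = 12/55.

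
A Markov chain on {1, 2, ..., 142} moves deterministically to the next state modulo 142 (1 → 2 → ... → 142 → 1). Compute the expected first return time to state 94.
E[T_94 | X_0 = 94] = 142

The chain cycles deterministically, so starting at state 94 it returns in exactly 142 steps. Equivalently, the stationary distribution is uniform π_j = 1/142 for every state j, so by Kac's formula E[T_94] = 1/π_94 = 142.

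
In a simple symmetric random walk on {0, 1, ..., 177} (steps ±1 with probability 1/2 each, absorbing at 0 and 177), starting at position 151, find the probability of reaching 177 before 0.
P(hit 177 before 0) = 151/177

Let u_k = P(hit 177 before 0 | start at k). Then u_0 = 0, u_177 = 1, and u_k = u_{k-1}/2 + u_{k+1}/2 for 1 ≤ k ≤ 176. This harmonic recurrence is solved by u_k = k/177, giving u_151 = 151/177.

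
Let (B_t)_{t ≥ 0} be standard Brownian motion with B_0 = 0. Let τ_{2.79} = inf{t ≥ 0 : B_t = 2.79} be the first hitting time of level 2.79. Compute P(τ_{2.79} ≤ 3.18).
P(τ_{2.79} ≤ 3.18) = 2(1 − Φ(2.79/√3.18)) = 2(1 − Φ(1.5646)) ≈ 0.1177

By the reflection principle for standard BM, P(τ_b ≤ t) = 2 · P(B_t ≥ b). Since B_t ~ N(0, t), P(B_t ≥ 2.79) = 1 − Φ(2.79/√t) = 1 − Φ(2.79/√3.18) = 1 − Φ(1.5646) ≈ 0.05884. Doubling: P(τ_{2.79} ≤ 3.18) ≈ 2 · 0.05884 = 0.11768 ≈ 0.1177.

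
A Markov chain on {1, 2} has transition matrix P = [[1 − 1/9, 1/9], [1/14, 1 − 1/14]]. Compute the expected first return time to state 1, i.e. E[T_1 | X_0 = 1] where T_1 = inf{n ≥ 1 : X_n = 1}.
E[T_1 | X_0 = 1] = 1/π_1 = 23/9

For an irreducible recurrent Markov chain with stationary distribution π, E[T_i | X_0 = i] = 1/π_i (Kac's formula). Here π_1 = (1/14)/(1/9 + 1/14) = (1/14)/(23/126) = 9/23, so E[T_1 | X_0 = 1] = 1/π_1 = (1/9 + 1/14)/(1/14) = (23/126)/(1/14) = 23/9.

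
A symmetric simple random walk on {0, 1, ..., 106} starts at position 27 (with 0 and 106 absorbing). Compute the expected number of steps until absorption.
E[τ | X_0 = 27] = 2133

Let v_k = E[τ | X_0 = k]. Boundary: v_0 = v_106 = 0. Recurrence: v_k = 1 + (v_{k-1} + v_{k+1})/2 for 1 ≤ k ≤ 105. The particular solution to v_k − (v_{k-1} + v_{k+1})/2 = 1 is v_k = −k^2. Adding homogeneous solution A + B k and matching boundaries gives v_k = k (106 − k). Substituting k = 27: v_27 = 27 · 79 = 2133.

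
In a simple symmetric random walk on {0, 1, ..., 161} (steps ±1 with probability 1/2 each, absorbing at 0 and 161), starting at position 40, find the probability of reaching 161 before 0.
P(hit 161 before 0) = 40/161

Let u_k = P(hit 161 before 0 | start at k). Then u_0 = 0, u_161 = 1, and u_k = u_{k-1}/2 + u_{k+1}/2 for 1 ≤ k ≤ 160. This harmonic recurrence is solved by u_k = k/161, giving u_40 = 40/161.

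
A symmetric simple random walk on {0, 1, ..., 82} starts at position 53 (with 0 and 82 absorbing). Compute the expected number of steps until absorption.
E[τ | X_0 = 53] = 1537

Let v_k = E[τ | X_0 = k]. Boundary: v_0 = v_82 = 0. Recurrence: v_k = 1 + (v_{k-1} + v_{k+1})/2 for 1 ≤ k ≤ 81. The particular solution to v_k − (v_{k-1} + v_{k+1})/2 = 1 is v_k = −k^2. Adding homogeneous solution A + B k and matching boundaries gives v_k = k (82 − k). Substituting k = 53: v_53 = 53 · 29 = 1537.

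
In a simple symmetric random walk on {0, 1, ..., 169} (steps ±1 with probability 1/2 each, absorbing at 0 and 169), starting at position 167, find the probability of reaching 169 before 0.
P(hit 169 before 0) = 167/169

Let u_k = P(hit 169 before 0 | start at k). Then u_0 = 0, u_169 = 1, and u_k = u_{k-1}/2 + u_{k+1}/2 for 1 ≤ k ≤ 168. This harmonic recurrence is solved by u_k = k/169, giving u_167 = 167/169.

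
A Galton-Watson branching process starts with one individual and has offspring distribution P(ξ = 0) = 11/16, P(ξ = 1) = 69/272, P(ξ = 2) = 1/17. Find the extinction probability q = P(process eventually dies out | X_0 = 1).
q = 1

Mean offspring μ = 0·11/16 + 1·69/272 + 2·1/17 = 101/272 ≤ 1. For μ ≤ 1 with offspring not concentrated at 1, the Galton-Watson process goes extinct almost surely, so q = 1.
(Algebraic check: The pgf is f(s) = 11/16 + 69/272·s + 1/17·s². The extinction probability q is the smallest fixed point of f in [0, 1]. Setting s = f(s):
  1/17·s² + (69/272 − 1)·s + 11/16 = 0
  1/17·s² − (11/16 + 1/17)·s + 11/16 = 0
which factors as (s − 1)·(1/17·s − 11/16) = 0, giving roots s = 1 and s = (11/16)/(1/17) = 187/16. Since 187/16 ≥ 1, the smallest root in [0, 1] is s = 1.)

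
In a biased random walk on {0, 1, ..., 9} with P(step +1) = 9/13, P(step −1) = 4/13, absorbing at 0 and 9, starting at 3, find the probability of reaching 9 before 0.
P(hit 9 before 0) = (1 − (4/9)^3) / (1 − (4/9)^9) = 531441/582193

Let u_k denote P(reach 9 before 0 | start at k). Boundary: u_0 = 0, u_9 = 1. Recurrence: u_k = 9/13·u_{k+1} + 4/13·u_{k-1} for 1 ≤ k ≤ 8. Try u_k = A + B·r^k with r = q/p = (4/13)/(9/13) = 4/9. Substitution satisfies the recurrence; boundary conditions give:
  u_k = (1 − r^k) / (1 − r^N) = (1 − (4/9)^3) / (1 − (4/9)^9) = 531441/582193.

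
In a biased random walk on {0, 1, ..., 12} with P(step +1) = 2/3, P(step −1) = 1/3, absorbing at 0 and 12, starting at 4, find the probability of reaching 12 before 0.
P(hit 12 before 0) = (1 − (1/2)^4) / (1 − (1/2)^12) = 256/273

Let u_k denote P(reach 12 before 0 | start at k). Boundary: u_0 = 0, u_12 = 1. Recurrence: u_k = 2/3·u_{k+1} + 1/3·u_{k-1} for 1 ≤ k ≤ 11. Try u_k = A + B·r^k with r = q/p = (1/3)/(2/3) = 1/2. Substitution satisfies the recurrence; boundary conditions give:
  u_k = (1 − r^k) / (1 − r^N) = (1 − (1/2)^4) / (1 − (1/2)^12) = 256/273.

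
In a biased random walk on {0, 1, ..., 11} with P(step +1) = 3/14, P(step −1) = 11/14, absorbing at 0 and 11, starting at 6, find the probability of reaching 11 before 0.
P(hit 11 before 0) = (1 − (11/3)^6) / (1 − (11/3)^11) = 53789022/35663936683

Let u_k denote P(reach 11 before 0 | start at k). Boundary: u_0 = 0, u_11 = 1. Recurrence: u_k = 3/14·u_{k+1} + 11/14·u_{k-1} for 1 ≤ k ≤ 10. Try u_k = A + B·r^k with r = q/p = (11/14)/(3/14) = 11/3. Substitution satisfies the recurrence; boundary conditions give:
  u_k = (1 − r^k) / (1 − r^N) = (1 − (11/3)^6) / (1 − (11/3)^11) = 53789022/35663936683.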